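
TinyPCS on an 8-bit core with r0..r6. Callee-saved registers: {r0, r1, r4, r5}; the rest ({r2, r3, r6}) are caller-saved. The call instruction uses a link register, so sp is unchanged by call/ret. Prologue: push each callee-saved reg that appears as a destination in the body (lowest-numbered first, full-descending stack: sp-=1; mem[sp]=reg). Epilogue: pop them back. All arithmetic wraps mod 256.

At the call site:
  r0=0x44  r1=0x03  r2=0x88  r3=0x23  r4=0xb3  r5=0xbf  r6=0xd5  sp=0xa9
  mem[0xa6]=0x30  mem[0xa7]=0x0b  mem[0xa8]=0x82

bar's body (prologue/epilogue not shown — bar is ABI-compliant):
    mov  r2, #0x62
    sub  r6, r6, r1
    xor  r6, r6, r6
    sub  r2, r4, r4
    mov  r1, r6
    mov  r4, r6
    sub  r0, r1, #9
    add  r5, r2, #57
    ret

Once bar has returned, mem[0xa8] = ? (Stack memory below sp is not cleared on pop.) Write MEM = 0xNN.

prologue: push r0 -> mem[0xa8]=0x44, sp=0xa8
prologue: push r1 -> mem[0xa7]=0x03, sp=0xa7
prologue: push r4 -> mem[0xa6]=0xb3, sp=0xa6
prologue: push r5 -> mem[0xa5]=0xbf, sp=0xa5
body[0] mov  r2, #0x62 -> r2=0x62
body[1] sub  r6, r6, r1 -> r6=0xd2
body[2] xor  r6, r6, r6 -> r6=0x00
body[3] sub  r2, r4, r4 -> r2=0x00
body[4] mov  r1, r6 -> r1=0x00
body[5] mov  r4, r6 -> r4=0x00
body[6] sub  r0, r1, #9 -> r0=0xf7
body[7] add  r5, r2, #57 -> r5=0x39
epilogue: pop r5=0xbf, sp=0xa6
epilogue: pop r4=0xb3, sp=0xa7
epilogue: pop r1=0x03, sp=0xa8
epilogue: pop r0=0x44, sp=0xa9
prologue pushed ['r0', 'r1', 'r4', 'r5'] at ['0xa8', '0xa7', '0xa6', '0xa5']

MEM = 0x44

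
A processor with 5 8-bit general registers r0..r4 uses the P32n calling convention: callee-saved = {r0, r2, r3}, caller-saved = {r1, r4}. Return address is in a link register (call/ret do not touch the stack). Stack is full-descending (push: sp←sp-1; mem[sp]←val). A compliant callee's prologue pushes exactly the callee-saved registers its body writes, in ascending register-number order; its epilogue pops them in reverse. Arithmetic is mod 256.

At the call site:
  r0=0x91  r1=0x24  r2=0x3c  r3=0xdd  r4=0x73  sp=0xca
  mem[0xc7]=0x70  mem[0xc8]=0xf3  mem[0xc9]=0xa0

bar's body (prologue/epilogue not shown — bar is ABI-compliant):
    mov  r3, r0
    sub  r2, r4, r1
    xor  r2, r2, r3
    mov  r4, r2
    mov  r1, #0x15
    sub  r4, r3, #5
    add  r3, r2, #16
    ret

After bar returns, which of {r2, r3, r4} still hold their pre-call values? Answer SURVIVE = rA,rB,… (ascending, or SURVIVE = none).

SURVIVE = r2,r3

prologue: push r2 → mem[0xc9]=0x3c, sp=0xc9
prologue: push r3 → mem[0xc8]=0xdd, sp=0xc8
body[0] mov  r3, r0 → r3=0x91
body[1] sub  r2, r4, r1 → r2=0x4f
body[2] xor  r2, r2, r3 → r2=0xde
body[3] mov  r4, r2 → r4=0xde
body[4] mov  r1, #0x15 → r1=0x15
body[5] sub  r4, r3, #5 → r4=0x8c
body[6] add  r3, r2, #16 → r3=0xee
epilogue: pop r3=0xdd, sp=0xc9
epilogue: pop r2=0x3c, sp=0xca
r2: callee-saved, written=True
r3: callee-saved, written=True
r4: caller-saved, written=True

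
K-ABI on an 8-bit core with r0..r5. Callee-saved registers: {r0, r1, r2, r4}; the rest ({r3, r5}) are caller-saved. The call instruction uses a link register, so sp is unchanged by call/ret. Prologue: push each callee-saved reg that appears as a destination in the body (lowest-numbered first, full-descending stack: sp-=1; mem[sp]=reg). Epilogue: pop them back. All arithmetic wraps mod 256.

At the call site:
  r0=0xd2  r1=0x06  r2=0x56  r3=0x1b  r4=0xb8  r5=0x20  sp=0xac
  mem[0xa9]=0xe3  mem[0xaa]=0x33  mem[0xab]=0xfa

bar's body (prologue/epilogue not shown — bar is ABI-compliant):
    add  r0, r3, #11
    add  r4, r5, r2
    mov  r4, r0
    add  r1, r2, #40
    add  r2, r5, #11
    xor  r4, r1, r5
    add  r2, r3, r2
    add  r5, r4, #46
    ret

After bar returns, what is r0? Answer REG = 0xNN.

prologue: push r0 → mem[0xab]=0xd2, sp=0xab
prologue: push r1 → mem[0xaa]=0x06, sp=0xaa
prologue: push r2 → mem[0xa9]=0x56, sp=0xa9
prologue: push r4 → mem[0xa8]=0xb8, sp=0xa8
body[0] add  r0, r3, #11 → r0=0x26
body[1] add  r4, r5, r2 → r4=0x76
body[2] mov  r4, r0 → r4=0x26
body[3] add  r1, r2, #40 → r1=0x7e
body[4] add  r2, r5, #11 → r2=0x2b
body[5] xor  r4, r1, r5 → r4=0x5e
body[6] add  r2, r3, r2 → r2=0x46
body[7] add  r5, r4, #46 → r5=0x8c
epilogue: pop r4=0xb8, sp=0xa9
epilogue: pop r2=0x56, sp=0xaa
epilogue: pop r1=0x06, sp=0xab
epilogue: pop r0=0xd2, sp=0xac
r0 is callee-saved → restored

REG = 0xd2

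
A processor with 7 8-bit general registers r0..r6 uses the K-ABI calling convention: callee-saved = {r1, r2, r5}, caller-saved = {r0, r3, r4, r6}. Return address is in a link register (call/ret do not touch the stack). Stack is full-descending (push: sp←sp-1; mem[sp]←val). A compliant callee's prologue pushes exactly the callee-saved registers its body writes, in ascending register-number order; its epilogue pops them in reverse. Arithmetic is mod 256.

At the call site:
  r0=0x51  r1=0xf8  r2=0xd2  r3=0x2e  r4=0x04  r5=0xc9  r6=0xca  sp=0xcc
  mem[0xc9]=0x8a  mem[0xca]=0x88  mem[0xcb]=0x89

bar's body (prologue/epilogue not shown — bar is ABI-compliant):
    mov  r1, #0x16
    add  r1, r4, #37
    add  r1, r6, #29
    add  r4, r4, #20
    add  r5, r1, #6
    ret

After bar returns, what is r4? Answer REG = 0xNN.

prologue: push r1 -> mem[0xcb]=0xf8, sp=0xcb
prologue: push r5 -> mem[0xca]=0xc9, sp=0xca
body[0] mov  r1, #0x16 -> r1=0x16
body[1] add  r1, r4, #37 -> r1=0x29
body[2] add  r1, r6, #29 -> r1=0xe7
body[3] add  r4, r4, #20 -> r4=0x18
body[4] add  r5, r1, #6 -> r5=0xed
epilogue: pop r5=0xc9, sp=0xcb
epilogue: pop r1=0xf8, sp=0xcc
r4 is caller-saved -> body value

REG = 0x18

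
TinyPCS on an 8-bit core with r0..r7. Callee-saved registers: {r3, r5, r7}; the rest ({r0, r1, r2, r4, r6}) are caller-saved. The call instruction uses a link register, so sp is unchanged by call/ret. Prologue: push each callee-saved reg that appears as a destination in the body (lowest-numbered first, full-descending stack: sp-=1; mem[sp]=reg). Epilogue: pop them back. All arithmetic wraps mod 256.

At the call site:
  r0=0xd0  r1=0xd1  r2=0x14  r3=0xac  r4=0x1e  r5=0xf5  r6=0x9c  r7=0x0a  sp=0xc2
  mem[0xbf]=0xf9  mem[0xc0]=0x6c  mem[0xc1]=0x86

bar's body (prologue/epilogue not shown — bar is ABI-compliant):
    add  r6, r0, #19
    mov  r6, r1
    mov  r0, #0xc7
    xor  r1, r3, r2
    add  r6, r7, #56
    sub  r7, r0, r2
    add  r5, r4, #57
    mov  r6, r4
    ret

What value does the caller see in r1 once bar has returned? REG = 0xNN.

REG = 0xb8

prologue: push r5 → mem[0xc1]=0xf5, sp=0xc1
prologue: push r7 → mem[0xc0]=0x0a, sp=0xc0
body[0] add  r6, r0, #19 → r6=0xe3
body[1] mov  r6, r1 → r6=0xd1
body[2] mov  r0, #0xc7 → r0=0xc7
body[3] xor  r1, r3, r2 → r1=0xb8
body[4] add  r6, r7, #56 → r6=0x42
body[5] sub  r7, r0, r2 → r7=0xb3
body[6] add  r5, r4, #57 → r5=0x57
body[7] mov  r6, r4 → r6=0x1e
epilogue: pop r7=0x0a, sp=0xc1
epilogue: pop r5=0xf5, sp=0xc2
r1 is caller-saved → body value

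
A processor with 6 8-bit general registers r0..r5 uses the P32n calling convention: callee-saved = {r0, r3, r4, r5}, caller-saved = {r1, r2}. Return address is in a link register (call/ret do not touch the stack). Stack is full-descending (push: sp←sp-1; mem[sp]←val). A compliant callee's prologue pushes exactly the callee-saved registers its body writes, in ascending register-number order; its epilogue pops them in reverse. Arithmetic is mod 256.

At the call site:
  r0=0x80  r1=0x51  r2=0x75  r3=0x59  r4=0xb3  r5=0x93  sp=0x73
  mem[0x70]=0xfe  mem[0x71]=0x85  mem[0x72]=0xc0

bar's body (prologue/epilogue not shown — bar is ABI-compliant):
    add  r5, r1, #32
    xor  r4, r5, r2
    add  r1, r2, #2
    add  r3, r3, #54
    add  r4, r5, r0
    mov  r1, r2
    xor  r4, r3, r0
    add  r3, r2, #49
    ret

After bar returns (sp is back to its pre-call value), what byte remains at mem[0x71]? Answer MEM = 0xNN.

MEM = 0xb3

prologue: push r3 → mem[0x72]=0x59, sp=0x72
prologue: push r4 → mem[0x71]=0xb3, sp=0x71
prologue: push r5 → mem[0x70]=0x93, sp=0x70
body[0] add  r5, r1, #32 → r5=0x71
body[1] xor  r4, r5, r2 → r4=0x04
body[2] add  r1, r2, #2 → r1=0x77
body[3] add  r3, r3, #54 → r3=0x8f
body[4] add  r4, r5, r0 → r4=0xf1
body[5] mov  r1, r2 → r1=0x75
body[6] xor  r4, r3, r0 → r4=0x0f
body[7] add  r3, r2, #49 → r3=0xa6
epilogue: pop r5=0x93, sp=0x71
epilogue: pop r4=0xb3, sp=0x72
epilogue: pop r3=0x59, sp=0x73
prologue pushed ['r3', 'r4', 'r5'] at ['0x72', '0x71', '0x70']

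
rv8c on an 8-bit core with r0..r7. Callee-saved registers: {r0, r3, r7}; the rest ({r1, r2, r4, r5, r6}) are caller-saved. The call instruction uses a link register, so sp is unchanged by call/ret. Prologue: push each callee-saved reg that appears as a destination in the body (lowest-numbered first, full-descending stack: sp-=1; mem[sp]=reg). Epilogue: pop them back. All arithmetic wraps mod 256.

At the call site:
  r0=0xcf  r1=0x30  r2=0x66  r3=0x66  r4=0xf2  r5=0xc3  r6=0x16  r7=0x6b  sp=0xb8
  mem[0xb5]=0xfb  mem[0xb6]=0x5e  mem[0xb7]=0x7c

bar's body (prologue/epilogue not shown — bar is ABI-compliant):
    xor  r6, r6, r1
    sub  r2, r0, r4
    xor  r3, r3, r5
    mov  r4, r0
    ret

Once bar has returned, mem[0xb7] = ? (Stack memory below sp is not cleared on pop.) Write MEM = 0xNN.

prologue: push r3 -> mem[0xb7]=0x66, sp=0xb7
body[0] xor  r6, r6, r1 -> r6=0x26
body[1] sub  r2, r0, r4 -> r2=0xdd
body[2] xor  r3, r3, r5 -> r3=0xa5
body[3] mov  r4, r0 -> r4=0xcf
epilogue: pop r3=0x66, sp=0xb8
prologue pushed ['r3'] at ['0xb7']

MEM = 0x66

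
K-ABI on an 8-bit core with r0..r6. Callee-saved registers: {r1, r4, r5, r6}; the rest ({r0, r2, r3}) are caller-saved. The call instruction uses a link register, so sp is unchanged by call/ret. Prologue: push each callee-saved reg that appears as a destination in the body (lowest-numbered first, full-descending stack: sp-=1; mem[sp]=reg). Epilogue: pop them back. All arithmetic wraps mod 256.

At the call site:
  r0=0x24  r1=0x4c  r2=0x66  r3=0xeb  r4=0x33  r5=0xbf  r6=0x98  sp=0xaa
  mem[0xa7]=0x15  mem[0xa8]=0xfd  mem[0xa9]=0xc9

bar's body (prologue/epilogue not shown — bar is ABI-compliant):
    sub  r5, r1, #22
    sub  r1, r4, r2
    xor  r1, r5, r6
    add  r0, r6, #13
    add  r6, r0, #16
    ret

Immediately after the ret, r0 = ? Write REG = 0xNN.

prologue: push r1 -> mem[0xa9]=0x4c, sp=0xa9
prologue: push r5 -> mem[0xa8]=0xbf, sp=0xa8
prologue: push r6 -> mem[0xa7]=0x98, sp=0xa7
body[0] sub  r5, r1, #22 -> r5=0x36
body[1] sub  r1, r4, r2 -> r1=0xcd
body[2] xor  r1, r5, r6 -> r1=0xae
body[3] add  r0, r6, #13 -> r0=0xa5
body[4] add  r6, r0, #16 -> r6=0xb5
epilogue: pop r6=0x98, sp=0xa8
epilogue: pop r5=0xbf, sp=0xa9
epilogue: pop r1=0x4c, sp=0xaa
r0 is caller-saved -> body value

REG = 0xa5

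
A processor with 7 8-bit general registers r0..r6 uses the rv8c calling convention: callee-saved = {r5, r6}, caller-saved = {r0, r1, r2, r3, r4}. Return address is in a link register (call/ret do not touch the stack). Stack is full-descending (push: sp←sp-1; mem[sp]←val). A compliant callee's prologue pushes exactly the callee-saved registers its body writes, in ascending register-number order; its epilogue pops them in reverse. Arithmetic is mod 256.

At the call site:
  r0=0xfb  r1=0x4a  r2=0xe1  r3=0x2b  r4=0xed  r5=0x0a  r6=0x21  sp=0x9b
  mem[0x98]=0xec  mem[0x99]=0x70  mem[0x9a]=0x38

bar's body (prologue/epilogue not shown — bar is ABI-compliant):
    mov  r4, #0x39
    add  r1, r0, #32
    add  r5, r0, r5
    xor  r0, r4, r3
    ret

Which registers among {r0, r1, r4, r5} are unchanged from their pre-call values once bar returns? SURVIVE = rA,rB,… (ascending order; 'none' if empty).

prologue: push r5 → mem[0x9a]=0x0a, sp=0x9a
body[0] mov  r4, #0x39 → r4=0x39
body[1] add  r1, r0, #32 → r1=0x1b
body[2] add  r5, r0, r5 → r5=0x05
body[3] xor  r0, r4, r3 → r0=0x12
epilogue: pop r5=0x0a, sp=0x9b
r0: caller-saved, written=True
r1: caller-saved, written=True
r4: caller-saved, written=True
r5: callee-saved, written=True

SURVIVE = r5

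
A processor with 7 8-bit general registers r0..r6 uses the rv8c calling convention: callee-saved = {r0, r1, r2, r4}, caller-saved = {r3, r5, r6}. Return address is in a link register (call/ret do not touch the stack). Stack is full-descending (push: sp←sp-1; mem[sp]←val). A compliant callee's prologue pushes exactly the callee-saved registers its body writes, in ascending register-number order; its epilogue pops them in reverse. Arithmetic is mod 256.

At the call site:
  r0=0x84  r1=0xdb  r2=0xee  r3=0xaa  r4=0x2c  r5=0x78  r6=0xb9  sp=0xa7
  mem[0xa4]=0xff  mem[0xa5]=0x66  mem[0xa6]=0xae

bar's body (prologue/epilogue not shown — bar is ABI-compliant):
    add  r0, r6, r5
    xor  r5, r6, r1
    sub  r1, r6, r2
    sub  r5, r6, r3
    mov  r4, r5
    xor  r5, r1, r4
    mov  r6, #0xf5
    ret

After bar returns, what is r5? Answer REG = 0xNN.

prologue: push r0 -> mem[0xa6]=0x84, sp=0xa6
prologue: push r1 -> mem[0xa5]=0xdb, sp=0xa5
prologue: push r4 -> mem[0xa4]=0x2c, sp=0xa4
body[0] add  r0, r6, r5 -> r0=0x31
body[1] xor  r5, r6, r1 -> r5=0x62
body[2] sub  r1, r6, r2 -> r1=0xcb
body[3] sub  r5, r6, r3 -> r5=0x0f
body[4] mov  r4, r5 -> r4=0x0f
body[5] xor  r5, r1, r4 -> r5=0xc4
body[6] mov  r6, #0xf5 -> r6=0xf5
epilogue: pop r4=0x2c, sp=0xa5
epilogue: pop r1=0xdb, sp=0xa6
epilogue: pop r0=0x84, sp=0xa7
r5 is caller-saved -> body value

REG = 0xc4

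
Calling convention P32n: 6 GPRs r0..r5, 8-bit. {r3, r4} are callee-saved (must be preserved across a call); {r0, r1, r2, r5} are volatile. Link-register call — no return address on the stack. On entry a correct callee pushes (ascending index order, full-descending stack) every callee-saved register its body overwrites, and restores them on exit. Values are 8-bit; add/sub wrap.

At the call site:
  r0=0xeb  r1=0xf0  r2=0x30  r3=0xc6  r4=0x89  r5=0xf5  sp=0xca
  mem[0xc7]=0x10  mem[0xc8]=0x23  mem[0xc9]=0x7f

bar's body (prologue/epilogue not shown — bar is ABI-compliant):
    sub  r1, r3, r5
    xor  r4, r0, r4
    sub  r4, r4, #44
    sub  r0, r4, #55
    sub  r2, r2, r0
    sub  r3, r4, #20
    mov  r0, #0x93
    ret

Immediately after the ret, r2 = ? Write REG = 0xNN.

prologue: push r3 → mem[0xc9]=0xc6, sp=0xc9
prologue: push r4 → mem[0xc8]=0x89, sp=0xc8
body[0] sub  r1, r3, r5 → r1=0xd1
body[1] xor  r4, r0, r4 → r4=0x62
body[2] sub  r4, r4, #44 → r4=0x36
body[3] sub  r0, r4, #55 → r0=0xff
body[4] sub  r2, r2, r0 → r2=0x31
body[5] sub  r3, r4, #20 → r3=0x22
body[6] mov  r0, #0x93 → r0=0x93
epilogue: pop r4=0x89, sp=0xc9
epilogue: pop r3=0xc6, sp=0xca
r2 is caller-saved → body value

REG = 0x31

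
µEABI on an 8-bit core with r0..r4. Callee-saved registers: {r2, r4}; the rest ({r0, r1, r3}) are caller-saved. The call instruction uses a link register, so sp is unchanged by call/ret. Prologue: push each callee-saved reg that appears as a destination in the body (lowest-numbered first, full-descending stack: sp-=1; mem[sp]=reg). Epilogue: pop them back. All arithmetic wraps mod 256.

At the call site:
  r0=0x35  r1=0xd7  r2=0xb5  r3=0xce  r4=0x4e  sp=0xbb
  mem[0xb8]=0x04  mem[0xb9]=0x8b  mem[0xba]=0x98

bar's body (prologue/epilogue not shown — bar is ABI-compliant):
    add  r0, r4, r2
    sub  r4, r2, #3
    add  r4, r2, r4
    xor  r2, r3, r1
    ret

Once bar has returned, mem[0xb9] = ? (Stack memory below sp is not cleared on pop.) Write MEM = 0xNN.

prologue: push r2 -> mem[0xba]=0xb5, sp=0xba
prologue: push r4 -> mem[0xb9]=0x4e, sp=0xb9
body[0] add  r0, r4, r2 -> r0=0x03
body[1] sub  r4, r2, #3 -> r4=0xb2
body[2] add  r4, r2, r4 -> r4=0x67
body[3] xor  r2, r3, r1 -> r2=0x19
epilogue: pop r4=0x4e, sp=0xba
epilogue: pop r2=0xb5, sp=0xbb
prologue pushed ['r2', 'r4'] at ['0xba', '0xb9']

MEM = 0x4e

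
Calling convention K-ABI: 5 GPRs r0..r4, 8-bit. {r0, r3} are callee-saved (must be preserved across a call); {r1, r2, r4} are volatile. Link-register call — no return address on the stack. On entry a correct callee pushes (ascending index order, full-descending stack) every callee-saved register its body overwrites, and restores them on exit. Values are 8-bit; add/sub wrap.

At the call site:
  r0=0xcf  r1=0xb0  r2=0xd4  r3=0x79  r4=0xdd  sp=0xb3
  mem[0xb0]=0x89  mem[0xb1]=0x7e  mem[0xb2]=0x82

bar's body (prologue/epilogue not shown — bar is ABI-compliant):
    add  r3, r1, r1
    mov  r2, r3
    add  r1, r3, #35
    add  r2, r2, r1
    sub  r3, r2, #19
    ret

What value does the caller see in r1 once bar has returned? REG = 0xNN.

REG = 0x83

prologue: push r3 -> mem[0xb2]=0x79, sp=0xb2
body[0] add  r3, r1, r1 -> r3=0x60
body[1] mov  r2, r3 -> r2=0x60
body[2] add  r1, r3, #35 -> r1=0x83
body[3] add  r2, r2, r1 -> r2=0xe3
body[4] sub  r3, r2, #19 -> r3=0xd0
epilogue: pop r3=0x79, sp=0xb3
r1 is caller-saved -> body value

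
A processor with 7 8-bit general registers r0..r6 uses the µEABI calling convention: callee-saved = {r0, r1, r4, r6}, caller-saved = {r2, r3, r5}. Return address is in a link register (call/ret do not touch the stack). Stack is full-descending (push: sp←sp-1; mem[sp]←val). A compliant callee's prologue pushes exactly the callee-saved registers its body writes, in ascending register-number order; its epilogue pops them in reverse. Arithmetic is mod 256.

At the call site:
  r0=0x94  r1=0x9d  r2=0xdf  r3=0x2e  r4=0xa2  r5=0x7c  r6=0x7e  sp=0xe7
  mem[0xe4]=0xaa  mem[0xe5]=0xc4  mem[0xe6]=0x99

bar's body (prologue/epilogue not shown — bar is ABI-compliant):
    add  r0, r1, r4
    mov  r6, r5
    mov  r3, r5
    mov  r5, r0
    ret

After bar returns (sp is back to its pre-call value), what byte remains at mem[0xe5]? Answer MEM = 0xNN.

prologue: push r0 → mem[0xe6]=0x94, sp=0xe6
prologue: push r6 → mem[0xe5]=0x7e, sp=0xe5
body[0] add  r0, r1, r4 → r0=0x3f
body[1] mov  r6, r5 → r6=0x7c
body[2] mov  r3, r5 → r3=0x7c
body[3] mov  r5, r0 → r5=0x3f
epilogue: pop r6=0x7e, sp=0xe6
epilogue: pop r0=0x94, sp=0xe7
prologue pushed ['r0', 'r6'] at ['0xe6', '0xe5']

MEM = 0x7e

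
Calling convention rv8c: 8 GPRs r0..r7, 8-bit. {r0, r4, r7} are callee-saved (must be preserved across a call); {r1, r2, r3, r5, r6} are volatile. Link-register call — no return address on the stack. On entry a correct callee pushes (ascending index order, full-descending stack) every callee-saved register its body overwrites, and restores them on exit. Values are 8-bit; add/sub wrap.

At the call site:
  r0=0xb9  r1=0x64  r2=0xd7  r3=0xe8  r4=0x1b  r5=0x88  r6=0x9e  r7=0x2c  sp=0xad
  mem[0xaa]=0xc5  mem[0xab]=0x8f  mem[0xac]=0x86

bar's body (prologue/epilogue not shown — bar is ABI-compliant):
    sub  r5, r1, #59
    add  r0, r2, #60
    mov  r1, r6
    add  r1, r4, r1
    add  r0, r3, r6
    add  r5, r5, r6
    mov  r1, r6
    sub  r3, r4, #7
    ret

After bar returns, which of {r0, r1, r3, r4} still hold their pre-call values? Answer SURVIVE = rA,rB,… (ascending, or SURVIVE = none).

prologue: push r0 → mem[0xac]=0xb9, sp=0xac
body[0] sub  r5, r1, #59 → r5=0x29
body[1] add  r0, r2, #60 → r0=0x13
body[2] mov  r1, r6 → r1=0x9e
body[3] add  r1, r4, r1 → r1=0xb9
body[4] add  r0, r3, r6 → r0=0x86
body[5] add  r5, r5, r6 → r5=0xc7
body[6] mov  r1, r6 → r1=0x9e
body[7] sub  r3, r4, #7 → r3=0x14
epilogue: pop r0=0xb9, sp=0xad
r0: callee-saved, written=True
r1: caller-saved, written=True
r3: caller-saved, written=True
r4: callee-saved, written=False

SURVIVE = r0,r4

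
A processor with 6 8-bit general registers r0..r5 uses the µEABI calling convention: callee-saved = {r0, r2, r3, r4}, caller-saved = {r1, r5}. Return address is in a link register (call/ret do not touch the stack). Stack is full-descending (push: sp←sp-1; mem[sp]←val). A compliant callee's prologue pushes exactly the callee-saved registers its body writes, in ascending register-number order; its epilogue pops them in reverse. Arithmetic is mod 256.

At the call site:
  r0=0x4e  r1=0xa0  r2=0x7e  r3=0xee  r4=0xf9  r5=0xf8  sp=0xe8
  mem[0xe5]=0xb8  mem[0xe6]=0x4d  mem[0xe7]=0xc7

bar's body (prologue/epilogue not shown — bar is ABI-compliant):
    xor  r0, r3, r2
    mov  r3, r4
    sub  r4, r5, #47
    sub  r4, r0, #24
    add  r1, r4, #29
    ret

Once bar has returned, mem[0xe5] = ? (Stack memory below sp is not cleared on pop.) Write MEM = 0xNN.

prologue: push r0 -> mem[0xe7]=0x4e, sp=0xe7
prologue: push r3 -> mem[0xe6]=0xee, sp=0xe6
prologue: push r4 -> mem[0xe5]=0xf9, sp=0xe5
body[0] xor  r0, r3, r2 -> r0=0x90
body[1] mov  r3, r4 -> r3=0xf9
body[2] sub  r4, r5, #47 -> r4=0xc9
body[3] sub  r4, r0, #24 -> r4=0x78
body[4] add  r1, r4, #29 -> r1=0x95
epilogue: pop r4=0xf9, sp=0xe6
epilogue: pop r3=0xee, sp=0xe7
epilogue: pop r0=0x4e, sp=0xe8
prologue pushed ['r0', 'r3', 'r4'] at ['0xe7', '0xe6', '0xe5']

MEM = 0xf9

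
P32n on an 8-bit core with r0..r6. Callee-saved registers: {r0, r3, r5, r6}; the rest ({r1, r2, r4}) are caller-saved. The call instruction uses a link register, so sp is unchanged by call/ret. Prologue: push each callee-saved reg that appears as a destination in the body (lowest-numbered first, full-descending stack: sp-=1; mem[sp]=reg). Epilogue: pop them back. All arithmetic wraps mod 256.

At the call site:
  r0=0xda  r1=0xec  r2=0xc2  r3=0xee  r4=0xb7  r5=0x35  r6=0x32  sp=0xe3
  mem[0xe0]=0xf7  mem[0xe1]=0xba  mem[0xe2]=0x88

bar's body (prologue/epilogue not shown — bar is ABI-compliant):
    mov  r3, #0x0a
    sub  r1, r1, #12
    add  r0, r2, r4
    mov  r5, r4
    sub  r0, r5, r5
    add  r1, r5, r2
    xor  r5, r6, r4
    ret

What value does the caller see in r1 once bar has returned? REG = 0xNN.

prologue: push r0 → mem[0xe2]=0xda, sp=0xe2
prologue: push r3 → mem[0xe1]=0xee, sp=0xe1
prologue: push r5 → mem[0xe0]=0x35, sp=0xe0
body[0] mov  r3, #0x0a → r3=0x0a
body[1] sub  r1, r1, #12 → r1=0xe0
body[2] add  r0, r2, r4 → r0=0x79
body[3] mov  r5, r4 → r5=0xb7
body[4] sub  r0, r5, r5 → r0=0x00
body[5] add  r1, r5, r2 → r1=0x79
body[6] xor  r5, r6, r4 → r5=0x85
epilogue: pop r5=0x35, sp=0xe1
epilogue: pop r3=0xee, sp=0xe2
epilogue: pop r0=0xda, sp=0xe3
r1 is caller-saved → body value

REG = 0x79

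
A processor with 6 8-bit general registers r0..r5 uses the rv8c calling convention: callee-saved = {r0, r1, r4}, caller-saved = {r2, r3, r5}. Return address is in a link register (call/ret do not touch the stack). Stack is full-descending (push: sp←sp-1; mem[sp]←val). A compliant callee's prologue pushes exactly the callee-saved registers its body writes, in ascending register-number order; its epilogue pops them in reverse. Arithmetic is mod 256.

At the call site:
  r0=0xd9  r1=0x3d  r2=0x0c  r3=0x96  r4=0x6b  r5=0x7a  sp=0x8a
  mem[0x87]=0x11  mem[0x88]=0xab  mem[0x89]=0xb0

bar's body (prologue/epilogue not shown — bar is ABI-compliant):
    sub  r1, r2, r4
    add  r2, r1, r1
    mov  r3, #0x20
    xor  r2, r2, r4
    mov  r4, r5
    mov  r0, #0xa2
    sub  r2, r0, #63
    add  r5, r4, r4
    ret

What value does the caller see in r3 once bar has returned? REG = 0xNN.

prologue: push r0 → mem[0x89]=0xd9, sp=0x89
prologue: push r1 → mem[0x88]=0x3d, sp=0x88
prologue: push r4 → mem[0x87]=0x6b, sp=0x87
body[0] sub  r1, r2, r4 → r1=0xa1
body[1] add  r2, r1, r1 → r2=0x42
body[2] mov  r3, #0x20 → r3=0x20
body[3] xor  r2, r2, r4 → r2=0x29
body[4] mov  r4, r5 → r4=0x7a
body[5] mov  r0, #0xa2 → r0=0xa2
body[6] sub  r2, r0, #63 → r2=0x63
body[7] add  r5, r4, r4 → r5=0xf4
epilogue: pop r4=0x6b, sp=0x88
epilogue: pop r1=0x3d, sp=0x89
epilogue: pop r0=0xd9, sp=0x8a
r3 is caller-saved → body value

REG = 0x20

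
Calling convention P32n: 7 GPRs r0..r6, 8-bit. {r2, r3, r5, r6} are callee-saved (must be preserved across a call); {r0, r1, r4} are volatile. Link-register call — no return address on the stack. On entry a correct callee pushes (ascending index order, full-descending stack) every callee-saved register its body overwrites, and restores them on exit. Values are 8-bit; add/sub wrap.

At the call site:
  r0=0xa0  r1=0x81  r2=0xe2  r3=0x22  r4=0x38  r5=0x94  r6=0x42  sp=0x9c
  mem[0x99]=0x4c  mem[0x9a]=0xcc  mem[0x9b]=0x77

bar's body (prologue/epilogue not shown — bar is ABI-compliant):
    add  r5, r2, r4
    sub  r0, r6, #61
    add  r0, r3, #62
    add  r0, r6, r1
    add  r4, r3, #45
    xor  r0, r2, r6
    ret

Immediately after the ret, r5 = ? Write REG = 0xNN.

prologue: push r5 → mem[0x9b]=0x94, sp=0x9b
body[0] add  r5, r2, r4 → r5=0x1a
body[1] sub  r0, r6, #61 → r0=0x05
body[2] add  r0, r3, #62 → r0=0x60
body[3] add  r0, r6, r1 → r0=0xc3
body[4] add  r4, r3, #45 → r4=0x4f
body[5] xor  r0, r2, r6 → r0=0xa0
epilogue: pop r5=0x94, sp=0x9c
r5 is callee-saved → restored

REG = 0x94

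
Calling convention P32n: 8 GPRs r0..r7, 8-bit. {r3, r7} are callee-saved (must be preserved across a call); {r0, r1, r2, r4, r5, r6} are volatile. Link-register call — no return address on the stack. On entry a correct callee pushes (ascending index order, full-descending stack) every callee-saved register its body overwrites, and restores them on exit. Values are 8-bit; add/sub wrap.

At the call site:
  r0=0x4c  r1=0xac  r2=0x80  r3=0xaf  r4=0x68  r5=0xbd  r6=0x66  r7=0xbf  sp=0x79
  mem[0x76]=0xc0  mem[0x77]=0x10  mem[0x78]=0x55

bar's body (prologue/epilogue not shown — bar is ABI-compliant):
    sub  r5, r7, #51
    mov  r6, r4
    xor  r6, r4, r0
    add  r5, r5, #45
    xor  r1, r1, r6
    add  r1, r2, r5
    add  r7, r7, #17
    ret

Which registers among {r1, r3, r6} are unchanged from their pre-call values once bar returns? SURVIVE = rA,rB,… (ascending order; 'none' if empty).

SURVIVE = r3

prologue: push r7 → mem[0x78]=0xbf, sp=0x78
body[0] sub  r5, r7, #51 → r5=0x8c
body[1] mov  r6, r4 → r6=0x68
body[2] xor  r6, r4, r0 → r6=0x24
body[3] add  r5, r5, #45 → r5=0xb9
body[4] xor  r1, r1, r6 → r1=0x88
body[5] add  r1, r2, r5 → r1=0x39
body[6] add  r7, r7, #17 → r7=0xd0
epilogue: pop r7=0xbf, sp=0x79
r1: caller-saved, written=True
r3: callee-saved, written=False
r6: caller-saved, written=True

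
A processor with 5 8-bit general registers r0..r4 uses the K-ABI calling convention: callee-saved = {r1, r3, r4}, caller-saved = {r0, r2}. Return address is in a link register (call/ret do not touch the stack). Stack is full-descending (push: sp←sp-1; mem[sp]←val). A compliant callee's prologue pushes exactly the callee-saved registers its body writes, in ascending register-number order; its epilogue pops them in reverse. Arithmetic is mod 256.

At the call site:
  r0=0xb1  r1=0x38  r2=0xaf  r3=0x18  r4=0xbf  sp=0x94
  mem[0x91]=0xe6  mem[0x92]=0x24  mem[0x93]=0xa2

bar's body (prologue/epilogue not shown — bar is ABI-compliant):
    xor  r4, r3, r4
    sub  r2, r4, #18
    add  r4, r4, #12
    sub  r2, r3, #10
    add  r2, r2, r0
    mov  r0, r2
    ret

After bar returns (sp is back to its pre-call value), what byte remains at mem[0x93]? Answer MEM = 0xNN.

prologue: push r4 → mem[0x93]=0xbf, sp=0x93
body[0] xor  r4, r3, r4 → r4=0xa7
body[1] sub  r2, r4, #18 → r2=0x95
body[2] add  r4, r4, #12 → r4=0xb3
body[3] sub  r2, r3, #10 → r2=0x0e
body[4] add  r2, r2, r0 → r2=0xbf
body[5] mov  r0, r2 → r0=0xbf
epilogue: pop r4=0xbf, sp=0x94
prologue pushed ['r4'] at ['0x93']

MEM = 0xbf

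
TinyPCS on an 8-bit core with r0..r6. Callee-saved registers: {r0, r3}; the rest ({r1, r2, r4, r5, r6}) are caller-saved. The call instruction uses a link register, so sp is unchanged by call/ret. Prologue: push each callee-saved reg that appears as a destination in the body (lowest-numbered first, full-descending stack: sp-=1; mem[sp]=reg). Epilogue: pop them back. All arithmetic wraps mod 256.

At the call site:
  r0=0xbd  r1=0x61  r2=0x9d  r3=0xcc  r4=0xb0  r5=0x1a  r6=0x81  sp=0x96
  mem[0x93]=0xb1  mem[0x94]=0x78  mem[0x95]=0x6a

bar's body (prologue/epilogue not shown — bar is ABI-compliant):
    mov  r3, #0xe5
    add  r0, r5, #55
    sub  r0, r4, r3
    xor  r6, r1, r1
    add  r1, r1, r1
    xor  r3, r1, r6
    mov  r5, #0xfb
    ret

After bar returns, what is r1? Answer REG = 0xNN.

prologue: push r0 -> mem[0x95]=0xbd, sp=0x95
prologue: push r3 -> mem[0x94]=0xcc, sp=0x94
body[0] mov  r3, #0xe5 -> r3=0xe5
body[1] add  r0, r5, #55 -> r0=0x51
body[2] sub  r0, r4, r3 -> r0=0xcb
body[3] xor  r6, r1, r1 -> r6=0x00
body[4] add  r1, r1, r1 -> r1=0xc2
body[5] xor  r3, r1, r6 -> r3=0xc2
body[6] mov  r5, #0xfb -> r5=0xfb
epilogue: pop r3=0xcc, sp=0x95
epilogue: pop r0=0xbd, sp=0x96
r1 is caller-saved -> body value

REG = 0xc2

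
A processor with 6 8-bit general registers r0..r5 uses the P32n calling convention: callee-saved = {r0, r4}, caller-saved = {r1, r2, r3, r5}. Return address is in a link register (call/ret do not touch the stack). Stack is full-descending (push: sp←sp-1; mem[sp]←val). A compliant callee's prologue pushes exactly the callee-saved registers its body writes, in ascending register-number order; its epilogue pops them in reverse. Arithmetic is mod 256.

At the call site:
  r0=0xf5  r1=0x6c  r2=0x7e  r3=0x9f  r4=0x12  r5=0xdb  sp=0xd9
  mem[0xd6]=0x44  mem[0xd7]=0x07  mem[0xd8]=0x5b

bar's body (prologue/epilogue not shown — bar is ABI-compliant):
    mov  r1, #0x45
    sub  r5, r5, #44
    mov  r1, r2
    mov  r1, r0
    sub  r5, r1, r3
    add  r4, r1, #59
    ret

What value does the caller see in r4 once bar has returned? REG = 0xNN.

REG = 0x12

prologue: push r4 -> mem[0xd8]=0x12, sp=0xd8
body[0] mov  r1, #0x45 -> r1=0x45
body[1] sub  r5, r5, #44 -> r5=0xaf
body[2] mov  r1, r2 -> r1=0x7e
body[3] mov  r1, r0 -> r1=0xf5
body[4] sub  r5, r1, r3 -> r5=0x56
body[5] add  r4, r1, #59 -> r4=0x30
epilogue: pop r4=0x12, sp=0xd9
r4 is callee-saved -> restored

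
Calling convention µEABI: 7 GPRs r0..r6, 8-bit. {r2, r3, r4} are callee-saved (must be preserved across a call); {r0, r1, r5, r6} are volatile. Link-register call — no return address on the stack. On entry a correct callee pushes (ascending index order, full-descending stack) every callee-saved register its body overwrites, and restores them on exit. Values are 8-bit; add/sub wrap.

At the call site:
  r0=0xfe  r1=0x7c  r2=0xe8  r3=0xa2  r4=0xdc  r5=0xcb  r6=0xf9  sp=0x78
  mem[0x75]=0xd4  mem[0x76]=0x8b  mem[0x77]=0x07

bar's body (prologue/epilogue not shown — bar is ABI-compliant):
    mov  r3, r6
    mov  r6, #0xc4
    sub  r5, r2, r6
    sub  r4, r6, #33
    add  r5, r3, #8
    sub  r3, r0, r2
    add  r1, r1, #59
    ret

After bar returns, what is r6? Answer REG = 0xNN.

REG = 0xc4

prologue: push r3 → mem[0x77]=0xa2, sp=0x77
prologue: push r4 → mem[0x76]=0xdc, sp=0x76
body[0] mov  r3, r6 → r3=0xf9
body[1] mov  r6, #0xc4 → r6=0xc4
body[2] sub  r5, r2, r6 → r5=0x24
body[3] sub  r4, r6, #33 → r4=0xa3
body[4] add  r5, r3, #8 → r5=0x01
body[5] sub  r3, r0, r2 → r3=0x16
body[6] add  r1, r1, #59 → r1=0xb7
epilogue: pop r4=0xdc, sp=0x77
epilogue: pop r3=0xa2, sp=0x78
r6 is caller-saved → body value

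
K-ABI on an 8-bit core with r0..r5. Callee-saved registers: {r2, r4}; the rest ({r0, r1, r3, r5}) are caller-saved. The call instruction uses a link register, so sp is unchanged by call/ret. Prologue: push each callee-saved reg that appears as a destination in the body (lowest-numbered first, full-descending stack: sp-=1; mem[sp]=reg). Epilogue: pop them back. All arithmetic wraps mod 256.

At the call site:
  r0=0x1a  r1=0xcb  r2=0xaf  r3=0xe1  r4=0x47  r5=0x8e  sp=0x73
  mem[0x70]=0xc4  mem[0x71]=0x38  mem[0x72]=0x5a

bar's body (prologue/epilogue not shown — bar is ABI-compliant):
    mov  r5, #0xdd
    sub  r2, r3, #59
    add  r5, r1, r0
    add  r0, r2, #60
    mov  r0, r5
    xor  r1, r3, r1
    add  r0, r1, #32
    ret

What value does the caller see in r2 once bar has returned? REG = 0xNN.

REG = 0xaf

prologue: push r2 -> mem[0x72]=0xaf, sp=0x72
body[0] mov  r5, #0xdd -> r5=0xdd
body[1] sub  r2, r3, #59 -> r2=0xa6
body[2] add  r5, r1, r0 -> r5=0xe5
body[3] add  r0, r2, #60 -> r0=0xe2
body[4] mov  r0, r5 -> r0=0xe5
body[5] xor  r1, r3, r1 -> r1=0x2a
body[6] add  r0, r1, #32 -> r0=0x4a
epilogue: pop r2=0xaf, sp=0x73
r2 is callee-saved -> restored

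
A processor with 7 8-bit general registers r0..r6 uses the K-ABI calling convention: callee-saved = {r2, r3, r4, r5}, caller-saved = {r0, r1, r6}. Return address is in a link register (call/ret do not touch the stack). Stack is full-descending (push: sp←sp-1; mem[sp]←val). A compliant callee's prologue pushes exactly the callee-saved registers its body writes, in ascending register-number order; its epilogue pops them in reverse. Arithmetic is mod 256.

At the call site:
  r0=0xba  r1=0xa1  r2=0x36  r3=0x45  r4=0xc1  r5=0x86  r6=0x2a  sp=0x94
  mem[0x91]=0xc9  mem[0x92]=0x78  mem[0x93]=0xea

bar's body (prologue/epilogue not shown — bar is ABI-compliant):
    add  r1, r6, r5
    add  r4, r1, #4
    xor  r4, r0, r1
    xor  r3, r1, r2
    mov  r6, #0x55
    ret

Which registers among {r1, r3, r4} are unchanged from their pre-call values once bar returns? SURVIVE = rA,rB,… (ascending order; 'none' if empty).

SURVIVE = r3,r4

prologue: push r3 -> mem[0x93]=0x45, sp=0x93
prologue: push r4 -> mem[0x92]=0xc1, sp=0x92
body[0] add  r1, r6, r5 -> r1=0xb0
body[1] add  r4, r1, #4 -> r4=0xb4
body[2] xor  r4, r0, r1 -> r4=0x0a
body[3] xor  r3, r1, r2 -> r3=0x86
body[4] mov  r6, #0x55 -> r6=0x55
epilogue: pop r4=0xc1, sp=0x93
epilogue: pop r3=0x45, sp=0x94
r1: caller-saved, written=True
r3: callee-saved, written=True
r4: callee-saved, written=True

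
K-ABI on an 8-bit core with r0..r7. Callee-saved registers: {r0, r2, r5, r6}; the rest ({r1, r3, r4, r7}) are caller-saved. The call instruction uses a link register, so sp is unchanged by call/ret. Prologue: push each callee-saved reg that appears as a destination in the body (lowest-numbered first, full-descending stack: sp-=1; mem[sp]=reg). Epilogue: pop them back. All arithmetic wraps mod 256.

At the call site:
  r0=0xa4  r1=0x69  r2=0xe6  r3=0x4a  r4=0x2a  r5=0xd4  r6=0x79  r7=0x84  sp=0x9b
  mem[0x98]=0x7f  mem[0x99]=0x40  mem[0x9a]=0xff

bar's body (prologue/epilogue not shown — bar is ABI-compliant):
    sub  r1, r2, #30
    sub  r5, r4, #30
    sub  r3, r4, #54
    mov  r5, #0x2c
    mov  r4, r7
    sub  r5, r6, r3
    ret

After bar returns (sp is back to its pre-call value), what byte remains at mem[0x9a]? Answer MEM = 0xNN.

prologue: push r5 → mem[0x9a]=0xd4, sp=0x9a
body[0] sub  r1, r2, #30 → r1=0xc8
body[1] sub  r5, r4, #30 → r5=0x0c
body[2] sub  r3, r4, #54 → r3=0xf4
body[3] mov  r5, #0x2c → r5=0x2c
body[4] mov  r4, r7 → r4=0x84
body[5] sub  r5, r6, r3 → r5=0x85
epilogue: pop r5=0xd4, sp=0x9b
prologue pushed ['r5'] at ['0x9a']

MEM = 0xd4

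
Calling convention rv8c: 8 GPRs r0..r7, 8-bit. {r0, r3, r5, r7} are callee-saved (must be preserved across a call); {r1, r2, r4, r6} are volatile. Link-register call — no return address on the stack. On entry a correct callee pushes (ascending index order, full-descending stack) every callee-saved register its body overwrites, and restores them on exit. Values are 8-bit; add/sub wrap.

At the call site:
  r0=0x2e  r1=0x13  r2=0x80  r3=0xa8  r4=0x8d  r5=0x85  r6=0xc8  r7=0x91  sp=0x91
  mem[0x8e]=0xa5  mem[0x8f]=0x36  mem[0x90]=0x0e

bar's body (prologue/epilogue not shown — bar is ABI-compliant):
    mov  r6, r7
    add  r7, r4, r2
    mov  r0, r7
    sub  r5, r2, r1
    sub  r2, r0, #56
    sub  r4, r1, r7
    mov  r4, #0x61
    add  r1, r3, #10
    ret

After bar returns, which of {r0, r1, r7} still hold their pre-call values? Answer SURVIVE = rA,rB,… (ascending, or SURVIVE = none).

SURVIVE = r0,r7

prologue: push r0 → mem[0x90]=0x2e, sp=0x90
prologue: push r5 → mem[0x8f]=0x85, sp=0x8f
prologue: push r7 → mem[0x8e]=0x91, sp=0x8e
body[0] mov  r6, r7 → r6=0x91
body[1] add  r7, r4, r2 → r7=0x0d
body[2] mov  r0, r7 → r0=0x0d
body[3] sub  r5, r2, r1 → r5=0x6d
body[4] sub  r2, r0, #56 → r2=0xd5
body[5] sub  r4, r1, r7 → r4=0x06
body[6] mov  r4, #0x61 → r4=0x61
body[7] add  r1, r3, #10 → r1=0xb2
epilogue: pop r7=0x91, sp=0x8f
epilogue: pop r5=0x85, sp=0x90
epilogue: pop r0=0x2e, sp=0x91
r0: callee-saved, written=True
r1: caller-saved, written=True
r7: callee-saved, written=True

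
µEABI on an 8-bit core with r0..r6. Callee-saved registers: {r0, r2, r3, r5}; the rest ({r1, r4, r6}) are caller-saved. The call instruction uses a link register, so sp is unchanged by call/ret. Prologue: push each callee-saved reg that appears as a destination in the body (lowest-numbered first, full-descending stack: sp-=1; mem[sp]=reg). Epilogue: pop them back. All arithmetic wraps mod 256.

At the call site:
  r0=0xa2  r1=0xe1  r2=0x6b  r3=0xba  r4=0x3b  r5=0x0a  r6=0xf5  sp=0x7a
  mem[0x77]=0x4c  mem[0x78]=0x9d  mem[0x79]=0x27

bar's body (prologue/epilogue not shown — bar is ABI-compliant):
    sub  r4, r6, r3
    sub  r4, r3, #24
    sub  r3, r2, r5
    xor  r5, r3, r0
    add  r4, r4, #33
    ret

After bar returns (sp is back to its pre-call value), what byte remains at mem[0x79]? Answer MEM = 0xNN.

prologue: push r3 -> mem[0x79]=0xba, sp=0x79
prologue: push r5 -> mem[0x78]=0x0a, sp=0x78
body[0] sub  r4, r6, r3 -> r4=0x3b
body[1] sub  r4, r3, #24 -> r4=0xa2
body[2] sub  r3, r2, r5 -> r3=0x61
body[3] xor  r5, r3, r0 -> r5=0xc3
body[4] add  r4, r4, #33 -> r4=0xc3
epilogue: pop r5=0x0a, sp=0x79
epilogue: pop r3=0xba, sp=0x7a
prologue pushed ['r3', 'r5'] at ['0x79', '0x78']

MEM = 0xba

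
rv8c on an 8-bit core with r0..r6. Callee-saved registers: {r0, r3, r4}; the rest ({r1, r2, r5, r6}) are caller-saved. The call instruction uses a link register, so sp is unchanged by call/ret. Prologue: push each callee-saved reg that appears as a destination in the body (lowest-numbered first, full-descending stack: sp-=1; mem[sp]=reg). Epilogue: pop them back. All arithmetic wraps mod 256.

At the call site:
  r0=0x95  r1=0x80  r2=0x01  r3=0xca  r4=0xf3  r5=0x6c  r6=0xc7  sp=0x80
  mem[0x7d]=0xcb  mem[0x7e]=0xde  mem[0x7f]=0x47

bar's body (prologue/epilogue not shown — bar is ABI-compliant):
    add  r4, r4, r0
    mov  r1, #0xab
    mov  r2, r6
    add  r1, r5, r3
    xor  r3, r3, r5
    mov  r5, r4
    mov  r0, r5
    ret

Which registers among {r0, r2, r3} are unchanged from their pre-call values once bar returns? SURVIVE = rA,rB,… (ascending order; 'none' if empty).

prologue: push r0 -> mem[0x7f]=0x95, sp=0x7f
prologue: push r3 -> mem[0x7e]=0xca, sp=0x7e
prologue: push r4 -> mem[0x7d]=0xf3, sp=0x7d
body[0] add  r4, r4, r0 -> r4=0x88
body[1] mov  r1, #0xab -> r1=0xab
body[2] mov  r2, r6 -> r2=0xc7
body[3] add  r1, r5, r3 -> r1=0x36
body[4] xor  r3, r3, r5 -> r3=0xa6
body[5] mov  r5, r4 -> r5=0x88
body[6] mov  r0, r5 -> r0=0x88
epilogue: pop r4=0xf3, sp=0x7e
epilogue: pop r3=0xca, sp=0x7f
epilogue: pop r0=0x95, sp=0x80
r0: callee-saved, written=True
r2: caller-saved, written=True
r3: callee-saved, written=True

SURVIVE = r0,r3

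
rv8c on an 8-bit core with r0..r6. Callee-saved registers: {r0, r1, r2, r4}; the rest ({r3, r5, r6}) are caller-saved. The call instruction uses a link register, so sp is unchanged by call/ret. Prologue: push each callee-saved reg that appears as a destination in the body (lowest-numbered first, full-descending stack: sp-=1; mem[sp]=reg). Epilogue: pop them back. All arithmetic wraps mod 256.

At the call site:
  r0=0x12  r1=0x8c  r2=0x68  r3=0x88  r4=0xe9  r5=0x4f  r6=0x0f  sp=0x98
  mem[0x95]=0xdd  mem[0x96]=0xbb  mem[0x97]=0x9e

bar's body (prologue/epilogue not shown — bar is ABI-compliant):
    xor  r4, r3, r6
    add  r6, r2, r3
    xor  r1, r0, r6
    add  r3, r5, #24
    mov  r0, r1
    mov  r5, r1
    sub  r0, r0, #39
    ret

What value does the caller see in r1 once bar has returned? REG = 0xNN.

prologue: push r0 → mem[0x97]=0x12, sp=0x97
prologue: push r1 → mem[0x96]=0x8c, sp=0x96
prologue: push r4 → mem[0x95]=0xe9, sp=0x95
body[0] xor  r4, r3, r6 → r4=0x87
body[1] add  r6, r2, r3 → r6=0xf0
body[2] xor  r1, r0, r6 → r1=0xe2
body[3] add  r3, r5, #24 → r3=0x67
body[4] mov  r0, r1 → r0=0xe2
body[5] mov  r5, r1 → r5=0xe2
body[6] sub  r0, r0, #39 → r0=0xbb
epilogue: pop r4=0xe9, sp=0x96
epilogue: pop r1=0x8c, sp=0x97
epilogue: pop r0=0x12, sp=0x98
r1 is callee-saved → restored

REG = 0x8c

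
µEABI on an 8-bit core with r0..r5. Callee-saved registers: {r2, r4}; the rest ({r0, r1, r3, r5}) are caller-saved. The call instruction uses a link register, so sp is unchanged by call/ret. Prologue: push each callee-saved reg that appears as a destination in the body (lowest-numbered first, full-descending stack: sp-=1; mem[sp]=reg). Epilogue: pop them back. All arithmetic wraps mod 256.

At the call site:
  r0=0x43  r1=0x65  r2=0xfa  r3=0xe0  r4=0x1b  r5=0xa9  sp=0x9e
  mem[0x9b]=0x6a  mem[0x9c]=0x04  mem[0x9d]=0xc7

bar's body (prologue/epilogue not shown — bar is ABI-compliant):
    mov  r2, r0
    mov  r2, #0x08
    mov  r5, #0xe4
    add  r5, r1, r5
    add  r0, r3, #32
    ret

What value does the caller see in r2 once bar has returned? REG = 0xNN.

prologue: push r2 -> mem[0x9d]=0xfa, sp=0x9d
body[0] mov  r2, r0 -> r2=0x43
body[1] mov  r2, #0x08 -> r2=0x08
body[2] mov  r5, #0xe4 -> r5=0xe4
body[3] add  r5, r1, r5 -> r5=0x49
body[4] add  r0, r3, #32 -> r0=0x00
epilogue: pop r2=0xfa, sp=0x9e
r2 is callee-saved -> restored

REG = 0xfa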